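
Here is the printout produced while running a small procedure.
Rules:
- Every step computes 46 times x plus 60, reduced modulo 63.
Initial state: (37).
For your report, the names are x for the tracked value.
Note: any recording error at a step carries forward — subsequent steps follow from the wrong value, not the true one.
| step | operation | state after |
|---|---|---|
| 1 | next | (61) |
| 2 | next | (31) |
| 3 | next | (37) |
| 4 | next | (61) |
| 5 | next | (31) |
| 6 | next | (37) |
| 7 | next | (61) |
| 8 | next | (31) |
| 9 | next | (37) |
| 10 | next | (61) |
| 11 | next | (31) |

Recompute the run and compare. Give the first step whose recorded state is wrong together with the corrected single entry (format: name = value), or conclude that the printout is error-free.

no error

step 1: x = (46*37 + 60) mod 63 = 61 -> consistent with the printout
step 2: x = (46*61 + 60) mod 63 = 31 -> no discrepancy
step 3: x = (46*31 + 60) mod 63 = 37 -> no discrepancy
step 4: x = (46*37 + 60) mod 63 = 61 -> agrees with the printout
step 5: x = (46*61 + 60) mod 63 = 31 -> agrees with the printout
step 6: x = (46*31 + 60) mod 63 = 37 -> no discrepancy
step 7: x = (46*37 + 60) mod 63 = 61 -> no discrepancy
step 8: x = (46*61 + 60) mod 63 = 31 -> matches
step 9: x = (46*31 + 60) mod 63 = 37 -> agrees with the printout
step 10: x = (46*37 + 60) mod 63 = 61 -> exactly as logged
step 11: x = (46*61 + 60) mod 63 = 31 -> no discrepancy
The recomputation confirms every line.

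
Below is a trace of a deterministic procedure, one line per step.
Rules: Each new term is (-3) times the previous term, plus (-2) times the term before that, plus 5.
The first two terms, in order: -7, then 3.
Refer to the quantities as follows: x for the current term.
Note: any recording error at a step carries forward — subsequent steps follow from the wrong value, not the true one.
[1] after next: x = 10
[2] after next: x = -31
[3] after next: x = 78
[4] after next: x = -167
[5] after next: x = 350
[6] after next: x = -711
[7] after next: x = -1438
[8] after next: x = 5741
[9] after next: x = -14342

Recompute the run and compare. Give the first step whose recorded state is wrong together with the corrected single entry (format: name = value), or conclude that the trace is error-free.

step 1: x = -3*(3) + (-2)*(-7) + (5) = 10 -> no discrepancy
step 2: x = -3*(10) + (-2)*(3) + (5) = -31 -> verified
step 3: x = -3*(-31) + (-2)*(10) + (5) = 78 -> matches
step 4: x = -3*(78) + (-2)*(-31) + (5) = -167 -> confirmed correct
step 5: x = -3*(-167) + (-2)*(78) + (5) = 350 -> no discrepancy
step 6: x = -3*(350) + (-2)*(-167) + (5) = -711 -> matches
step 7: x = -3*(-711) + (-2)*(350) + (5) = 1438 -> the recorded entry deviates here
So the first discrepancy is step 7, where the right value is x = 1438.

step 7, x = 1438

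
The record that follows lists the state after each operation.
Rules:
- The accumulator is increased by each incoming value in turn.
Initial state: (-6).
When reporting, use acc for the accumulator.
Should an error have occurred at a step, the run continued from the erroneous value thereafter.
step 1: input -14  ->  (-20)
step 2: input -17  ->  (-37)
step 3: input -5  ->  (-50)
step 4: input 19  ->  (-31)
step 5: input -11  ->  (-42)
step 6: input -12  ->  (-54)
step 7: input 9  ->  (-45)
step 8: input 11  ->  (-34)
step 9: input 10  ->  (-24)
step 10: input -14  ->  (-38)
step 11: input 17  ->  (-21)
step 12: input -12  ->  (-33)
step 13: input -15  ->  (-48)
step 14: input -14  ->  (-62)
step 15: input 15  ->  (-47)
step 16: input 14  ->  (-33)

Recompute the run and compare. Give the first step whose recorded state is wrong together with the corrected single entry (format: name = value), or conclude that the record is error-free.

step 3, acc = -42

step 1: acc = -6 + -14 = -20 -> confirmed correct
step 2: acc = -20 + -17 = -37 -> matches
step 3: acc = -37 + -5 = -42 -> the record disagrees here
First deviation found at step 3; the corrected entry is acc = -42.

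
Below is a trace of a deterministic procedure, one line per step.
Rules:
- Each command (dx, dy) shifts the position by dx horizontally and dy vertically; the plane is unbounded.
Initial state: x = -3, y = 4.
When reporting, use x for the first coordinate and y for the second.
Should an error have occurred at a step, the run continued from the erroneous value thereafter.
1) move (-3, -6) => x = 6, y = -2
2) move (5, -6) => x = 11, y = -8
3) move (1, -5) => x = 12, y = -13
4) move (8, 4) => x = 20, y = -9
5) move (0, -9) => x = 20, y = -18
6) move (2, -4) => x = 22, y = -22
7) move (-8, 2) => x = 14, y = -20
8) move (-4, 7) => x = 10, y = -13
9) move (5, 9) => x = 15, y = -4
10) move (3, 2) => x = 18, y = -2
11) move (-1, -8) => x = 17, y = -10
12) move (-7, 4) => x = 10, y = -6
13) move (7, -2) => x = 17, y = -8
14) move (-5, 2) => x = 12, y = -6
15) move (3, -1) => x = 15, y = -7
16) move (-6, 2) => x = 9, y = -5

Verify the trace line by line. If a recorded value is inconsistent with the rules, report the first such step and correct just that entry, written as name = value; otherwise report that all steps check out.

1. x = -3 + (-3) = -6, y = 4 + (-6) = -2 (the trace has a different value)
The audit stops at step 1: the recorded entry is wrong and should be x = -6.

step 1, x = -6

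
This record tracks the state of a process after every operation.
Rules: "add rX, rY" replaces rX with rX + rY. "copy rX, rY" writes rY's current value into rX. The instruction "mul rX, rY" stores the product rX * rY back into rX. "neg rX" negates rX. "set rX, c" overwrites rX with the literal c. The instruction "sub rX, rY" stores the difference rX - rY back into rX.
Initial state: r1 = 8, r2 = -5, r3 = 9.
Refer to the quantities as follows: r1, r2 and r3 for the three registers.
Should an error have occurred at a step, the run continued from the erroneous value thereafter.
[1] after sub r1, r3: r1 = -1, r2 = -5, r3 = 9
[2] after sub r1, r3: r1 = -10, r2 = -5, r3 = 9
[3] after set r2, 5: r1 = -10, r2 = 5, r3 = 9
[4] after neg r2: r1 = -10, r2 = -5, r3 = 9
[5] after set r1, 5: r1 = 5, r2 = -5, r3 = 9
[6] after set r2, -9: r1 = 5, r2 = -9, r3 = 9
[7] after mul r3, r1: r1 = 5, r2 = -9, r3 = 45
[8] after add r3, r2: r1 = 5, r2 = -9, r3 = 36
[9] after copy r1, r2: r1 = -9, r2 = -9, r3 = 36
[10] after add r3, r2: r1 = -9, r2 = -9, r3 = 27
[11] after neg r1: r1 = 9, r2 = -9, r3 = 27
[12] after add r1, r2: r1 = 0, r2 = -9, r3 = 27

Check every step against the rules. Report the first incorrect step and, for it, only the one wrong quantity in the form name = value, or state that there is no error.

no error

step 1: r1 = 8 - 9 = -1 -> no discrepancy
step 2: r1 = -1 - 9 = -10 -> exactly as logged
step 3: r2 = 5 -> checks out
step 4: r2 = -(5) = -5 -> confirmed correct
step 5: r1 = 5 -> same as recorded
step 6: r2 = -9 -> no discrepancy
step 7: r3 = 9 * 5 = 45 -> agrees with the record
step 8: r3 = 45 + -9 = 36 -> consistent with the record
step 9: r1 = -9 -> no discrepancy
step 10: r3 = 36 + -9 = 27 -> agrees with the record
step 11: r1 = -(-9) = 9 -> in agreement
step 12: r1 = 9 + -9 = 0 -> verified
Nothing is out of place; the run is error-free.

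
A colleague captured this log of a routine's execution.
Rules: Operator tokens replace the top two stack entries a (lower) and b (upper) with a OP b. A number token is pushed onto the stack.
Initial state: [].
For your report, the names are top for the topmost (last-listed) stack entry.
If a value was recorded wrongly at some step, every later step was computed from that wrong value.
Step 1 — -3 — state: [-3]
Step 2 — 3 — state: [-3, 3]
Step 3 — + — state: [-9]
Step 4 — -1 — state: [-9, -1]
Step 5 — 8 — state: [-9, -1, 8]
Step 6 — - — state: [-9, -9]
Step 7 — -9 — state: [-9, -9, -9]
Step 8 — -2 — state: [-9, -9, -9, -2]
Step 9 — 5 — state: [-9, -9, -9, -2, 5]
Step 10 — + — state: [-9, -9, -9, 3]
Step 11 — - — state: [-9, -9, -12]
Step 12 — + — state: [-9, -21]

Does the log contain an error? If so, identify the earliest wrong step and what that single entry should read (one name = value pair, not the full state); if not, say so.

Step 1: push -3: top = -3 — verified.
Step 2: push 3: top = 3 — in agreement.
Step 3: -3 + 3 = 0 — not what was recorded.
First incorrect step: 3; the correct value is top = 0.

step 3, top = 0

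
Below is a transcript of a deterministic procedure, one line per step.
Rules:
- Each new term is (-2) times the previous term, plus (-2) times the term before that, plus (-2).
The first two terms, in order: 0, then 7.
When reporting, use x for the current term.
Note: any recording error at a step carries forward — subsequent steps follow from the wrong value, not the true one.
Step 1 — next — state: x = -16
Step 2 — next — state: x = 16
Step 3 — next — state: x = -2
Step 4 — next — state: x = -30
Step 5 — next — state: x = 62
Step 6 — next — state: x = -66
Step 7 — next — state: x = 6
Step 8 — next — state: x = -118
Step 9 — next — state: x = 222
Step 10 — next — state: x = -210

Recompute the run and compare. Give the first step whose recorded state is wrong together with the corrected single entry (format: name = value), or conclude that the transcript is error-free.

step 8, x = 118

Step 1: x = -2*(7) + (-2)*(0) + (-2) = -16 — exactly as logged.
Step 2: x = -2*(-16) + (-2)*(7) + (-2) = 16 — checks out.
Step 3: x = -2*(16) + (-2)*(-16) + (-2) = -2 — exactly as logged.
Step 4: x = -2*(-2) + (-2)*(16) + (-2) = -30 — matches.
Step 5: x = -2*(-30) + (-2)*(-2) + (-2) = 62 — exactly as logged.
Step 6: x = -2*(62) + (-2)*(-30) + (-2) = -66 — matches.
Step 7: x = -2*(-66) + (-2)*(62) + (-2) = 6 — verified.
Step 8: x = -2*(6) + (-2)*(-66) + (-2) = 118 — the transcript disagrees here.
Conclusion: step 8 carries the first error; the entry should be x = 118.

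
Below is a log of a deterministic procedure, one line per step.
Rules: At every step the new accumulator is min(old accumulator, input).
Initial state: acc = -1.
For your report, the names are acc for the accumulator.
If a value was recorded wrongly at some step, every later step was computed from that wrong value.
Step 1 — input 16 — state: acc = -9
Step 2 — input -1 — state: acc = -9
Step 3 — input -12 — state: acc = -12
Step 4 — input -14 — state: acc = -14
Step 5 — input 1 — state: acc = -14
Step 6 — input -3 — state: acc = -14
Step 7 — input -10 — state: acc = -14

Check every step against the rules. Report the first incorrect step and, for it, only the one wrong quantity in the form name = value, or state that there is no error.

step 1, acc = -1

1. acc = min(-1, 16) = -1 (this is not what the log shows)
First deviation found at step 1; the corrected entry is acc = -1.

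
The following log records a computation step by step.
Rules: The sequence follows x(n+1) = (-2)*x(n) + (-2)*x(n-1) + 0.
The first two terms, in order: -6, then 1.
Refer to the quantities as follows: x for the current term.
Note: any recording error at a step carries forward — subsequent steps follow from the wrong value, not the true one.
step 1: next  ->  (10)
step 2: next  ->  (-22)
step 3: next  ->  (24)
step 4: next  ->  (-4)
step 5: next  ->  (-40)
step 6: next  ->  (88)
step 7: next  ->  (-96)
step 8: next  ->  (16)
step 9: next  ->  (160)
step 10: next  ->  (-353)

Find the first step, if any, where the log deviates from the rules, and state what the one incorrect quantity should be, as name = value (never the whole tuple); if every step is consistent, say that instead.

Recomputing the run from the initial state:
step 1: x = 10
step 2: x = -22
step 3: x = 24
step 4: x = -4
step 5: x = -40
step 6: x = 88
step 7: x = -96
step 8: x = 16
step 9: x = 160
step 10: x = -352
The first disagreement with the log is at step 10, where the value should be x = -352.

step 10, x = -352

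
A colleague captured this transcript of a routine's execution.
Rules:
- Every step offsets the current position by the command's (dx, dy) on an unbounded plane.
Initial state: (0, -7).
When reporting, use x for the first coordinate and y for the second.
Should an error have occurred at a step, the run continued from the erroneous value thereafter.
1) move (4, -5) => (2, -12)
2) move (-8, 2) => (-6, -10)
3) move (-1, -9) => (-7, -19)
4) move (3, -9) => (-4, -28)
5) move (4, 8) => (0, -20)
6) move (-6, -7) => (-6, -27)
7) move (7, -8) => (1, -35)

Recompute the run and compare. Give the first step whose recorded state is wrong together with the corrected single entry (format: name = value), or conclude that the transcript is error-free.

1. x = 0 + (4) = 4, y = -7 + (-5) = -12 (this is not what the transcript shows)
So the first discrepancy is step 1, where the right value is x = 4.

step 1, x = 4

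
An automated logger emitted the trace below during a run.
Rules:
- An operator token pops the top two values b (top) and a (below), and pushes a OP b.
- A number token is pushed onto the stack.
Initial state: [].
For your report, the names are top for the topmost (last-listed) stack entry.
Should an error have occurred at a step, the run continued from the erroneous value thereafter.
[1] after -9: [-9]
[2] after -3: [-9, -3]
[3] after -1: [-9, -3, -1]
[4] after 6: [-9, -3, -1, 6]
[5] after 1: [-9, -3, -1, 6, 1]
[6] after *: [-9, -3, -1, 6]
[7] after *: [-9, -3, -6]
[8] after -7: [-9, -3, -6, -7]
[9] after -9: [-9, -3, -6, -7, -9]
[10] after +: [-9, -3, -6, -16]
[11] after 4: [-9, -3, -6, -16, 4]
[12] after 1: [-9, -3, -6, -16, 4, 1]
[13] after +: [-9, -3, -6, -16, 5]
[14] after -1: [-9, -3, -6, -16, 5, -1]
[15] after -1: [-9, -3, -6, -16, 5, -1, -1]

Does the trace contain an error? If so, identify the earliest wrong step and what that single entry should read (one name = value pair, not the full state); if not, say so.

Recomputing the run from the initial state:
step 1: [-9]
step 2: [-9, -3]
step 3: [-9, -3, -1]
step 4: [-9, -3, -1, 6]
step 5: [-9, -3, -1, 6, 1]
step 6: [-9, -3, -1, 6]
step 7: [-9, -3, -6]
step 8: [-9, -3, -6, -7]
step 9: [-9, -3, -6, -7, -9]
step 10: [-9, -3, -6, -16]
step 11: [-9, -3, -6, -16, 4]
step 12: [-9, -3, -6, -16, 4, 1]
step 13: [-9, -3, -6, -16, 5]
step 14: [-9, -3, -6, -16, 5, -1]
step 15: [-9, -3, -6, -16, 5, -1, -1]
This matches the trace at every step.

no error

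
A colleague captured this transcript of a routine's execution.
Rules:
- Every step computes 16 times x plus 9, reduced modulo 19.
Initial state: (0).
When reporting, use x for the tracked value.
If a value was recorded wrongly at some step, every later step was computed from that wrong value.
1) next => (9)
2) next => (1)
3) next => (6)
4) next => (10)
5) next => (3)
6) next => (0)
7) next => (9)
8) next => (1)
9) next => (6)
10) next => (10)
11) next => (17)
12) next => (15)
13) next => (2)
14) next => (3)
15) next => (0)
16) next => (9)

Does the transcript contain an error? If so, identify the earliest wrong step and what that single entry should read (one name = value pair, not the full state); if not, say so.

step 5, x = 17

Step 1: x = (16*0 + 9) mod 19 = 9 — in agreement.
Step 2: x = (16*9 + 9) mod 19 = 1 — no discrepancy.
Step 3: x = (16*1 + 9) mod 19 = 6 — matches.
Step 4: x = (16*6 + 9) mod 19 = 10 — verified.
Step 5: x = (16*10 + 9) mod 19 = 17 — not what was recorded.
Conclusion: step 5 carries the first error; the entry should be x = 17.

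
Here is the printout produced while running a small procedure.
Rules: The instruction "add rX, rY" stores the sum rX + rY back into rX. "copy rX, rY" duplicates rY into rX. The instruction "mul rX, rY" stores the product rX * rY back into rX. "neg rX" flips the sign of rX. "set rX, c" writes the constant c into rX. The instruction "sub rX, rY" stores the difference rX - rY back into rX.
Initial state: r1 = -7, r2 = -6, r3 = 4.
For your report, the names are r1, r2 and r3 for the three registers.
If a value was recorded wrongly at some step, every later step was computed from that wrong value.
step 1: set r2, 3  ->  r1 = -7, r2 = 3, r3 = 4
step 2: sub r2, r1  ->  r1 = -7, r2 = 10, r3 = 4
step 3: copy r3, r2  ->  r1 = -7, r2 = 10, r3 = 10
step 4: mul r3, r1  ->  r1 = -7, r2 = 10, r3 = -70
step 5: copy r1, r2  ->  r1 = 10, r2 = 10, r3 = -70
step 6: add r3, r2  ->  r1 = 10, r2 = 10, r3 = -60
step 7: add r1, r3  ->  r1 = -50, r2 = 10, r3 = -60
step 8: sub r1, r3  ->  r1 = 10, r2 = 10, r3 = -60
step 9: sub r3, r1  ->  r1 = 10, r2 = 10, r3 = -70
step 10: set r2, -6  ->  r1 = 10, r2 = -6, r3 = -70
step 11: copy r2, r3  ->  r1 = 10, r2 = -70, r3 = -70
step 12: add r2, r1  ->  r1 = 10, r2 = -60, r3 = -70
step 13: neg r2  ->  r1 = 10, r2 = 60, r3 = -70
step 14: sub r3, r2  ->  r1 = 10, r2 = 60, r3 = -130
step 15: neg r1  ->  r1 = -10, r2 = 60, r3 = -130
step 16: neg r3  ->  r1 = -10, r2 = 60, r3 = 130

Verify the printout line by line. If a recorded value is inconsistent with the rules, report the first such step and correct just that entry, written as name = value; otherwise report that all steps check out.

no error

Recomputing the run from the initial state:
step 1: r1 = -7, r2 = 3, r3 = 4
step 2: r1 = -7, r2 = 10, r3 = 4
step 3: r1 = -7, r2 = 10, r3 = 10
step 4: r1 = -7, r2 = 10, r3 = -70
step 5: r1 = 10, r2 = 10, r3 = -70
step 6: r1 = 10, r2 = 10, r3 = -60
step 7: r1 = -50, r2 = 10, r3 = -60
step 8: r1 = 10, r2 = 10, r3 = -60
step 9: r1 = 10, r2 = 10, r3 = -70
step 10: r1 = 10, r2 = -6, r3 = -70
step 11: r1 = 10, r2 = -70, r3 = -70
step 12: r1 = 10, r2 = -60, r3 = -70
step 13: r1 = 10, r2 = 60, r3 = -70
step 14: r1 = 10, r2 = 60, r3 = -130
step 15: r1 = -10, r2 = 60, r3 = -130
step 16: r1 = -10, r2 = 60, r3 = 130
This matches the printout at every step.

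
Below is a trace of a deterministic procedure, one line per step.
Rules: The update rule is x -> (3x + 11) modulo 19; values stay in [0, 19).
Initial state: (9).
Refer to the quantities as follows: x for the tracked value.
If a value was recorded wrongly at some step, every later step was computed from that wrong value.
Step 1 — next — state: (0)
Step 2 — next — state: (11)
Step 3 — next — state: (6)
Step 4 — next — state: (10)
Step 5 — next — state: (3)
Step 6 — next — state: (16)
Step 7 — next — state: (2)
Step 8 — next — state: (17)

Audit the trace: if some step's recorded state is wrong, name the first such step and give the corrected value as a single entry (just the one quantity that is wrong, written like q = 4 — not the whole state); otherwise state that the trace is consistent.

step 6, x = 1

step 1: x = (3*9 + 11) mod 19 = 0 -> exactly as logged
step 2: x = (3*0 + 11) mod 19 = 11 -> same as recorded
step 3: x = (3*11 + 11) mod 19 = 6 -> exactly as logged
step 4: x = (3*6 + 11) mod 19 = 10 -> consistent with the trace
step 5: x = (3*10 + 11) mod 19 = 3 -> agrees with the trace
step 6: x = (3*3 + 11) mod 19 = 1 -> the entry is off here
First incorrect step: 6; the correct value is x = 1.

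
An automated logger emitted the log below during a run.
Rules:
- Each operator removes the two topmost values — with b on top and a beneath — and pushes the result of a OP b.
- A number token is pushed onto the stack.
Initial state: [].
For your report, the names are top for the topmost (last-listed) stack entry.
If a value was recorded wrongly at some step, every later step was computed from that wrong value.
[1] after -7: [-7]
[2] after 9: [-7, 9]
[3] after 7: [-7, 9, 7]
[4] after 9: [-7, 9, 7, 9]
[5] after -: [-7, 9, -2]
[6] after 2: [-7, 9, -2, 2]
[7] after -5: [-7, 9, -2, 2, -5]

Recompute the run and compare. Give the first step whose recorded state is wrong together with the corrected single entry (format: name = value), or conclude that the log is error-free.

no error

step 1: push -7: top = -7 -> verified
step 2: push 9: top = 9 -> agrees with the log
step 3: push 7: top = 7 -> agrees with the log
step 4: push 9: top = 9 -> verified
step 5: 7 - 9 = -2 -> agrees with the log
step 6: push 2: top = 2 -> matches
step 7: push -5: top = -5 -> confirmed correct
All entries verified; no error found.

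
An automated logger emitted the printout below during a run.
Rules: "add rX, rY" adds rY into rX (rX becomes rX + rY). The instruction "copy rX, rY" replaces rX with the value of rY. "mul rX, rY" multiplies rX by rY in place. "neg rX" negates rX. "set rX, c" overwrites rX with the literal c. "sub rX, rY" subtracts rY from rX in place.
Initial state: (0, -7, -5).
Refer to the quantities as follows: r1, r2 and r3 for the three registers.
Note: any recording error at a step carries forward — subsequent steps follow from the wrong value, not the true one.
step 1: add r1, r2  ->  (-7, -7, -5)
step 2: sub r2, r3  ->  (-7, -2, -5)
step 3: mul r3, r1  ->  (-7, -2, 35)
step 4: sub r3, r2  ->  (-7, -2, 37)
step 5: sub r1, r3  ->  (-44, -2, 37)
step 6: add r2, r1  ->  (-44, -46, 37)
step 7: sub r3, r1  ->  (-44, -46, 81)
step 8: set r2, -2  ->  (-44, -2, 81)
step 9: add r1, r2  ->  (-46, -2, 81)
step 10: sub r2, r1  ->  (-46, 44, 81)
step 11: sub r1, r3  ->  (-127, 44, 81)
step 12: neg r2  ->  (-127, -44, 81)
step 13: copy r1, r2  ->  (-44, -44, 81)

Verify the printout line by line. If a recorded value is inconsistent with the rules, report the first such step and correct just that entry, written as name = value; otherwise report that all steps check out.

step 1: r1 = 0 + -7 = -7 -> in agreement
step 2: r2 = -7 - -5 = -2 -> confirmed correct
step 3: r3 = -5 * -7 = 35 -> same as recorded
step 4: r3 = 35 - -2 = 37 -> consistent with the printout
step 5: r1 = -7 - 37 = -44 -> confirmed correct
step 6: r2 = -2 + -44 = -46 -> consistent with the printout
step 7: r3 = 37 - -44 = 81 -> no discrepancy
step 8: r2 = -2 -> consistent with the printout
step 9: r1 = -44 + -2 = -46 -> verified
step 10: r2 = -2 - -46 = 44 -> consistent with the printout
step 11: r1 = -46 - 81 = -127 -> matches
step 12: r2 = -(44) = -44 -> no discrepancy
step 13: r1 = -44 -> checks out
The recomputation confirms every line.

no error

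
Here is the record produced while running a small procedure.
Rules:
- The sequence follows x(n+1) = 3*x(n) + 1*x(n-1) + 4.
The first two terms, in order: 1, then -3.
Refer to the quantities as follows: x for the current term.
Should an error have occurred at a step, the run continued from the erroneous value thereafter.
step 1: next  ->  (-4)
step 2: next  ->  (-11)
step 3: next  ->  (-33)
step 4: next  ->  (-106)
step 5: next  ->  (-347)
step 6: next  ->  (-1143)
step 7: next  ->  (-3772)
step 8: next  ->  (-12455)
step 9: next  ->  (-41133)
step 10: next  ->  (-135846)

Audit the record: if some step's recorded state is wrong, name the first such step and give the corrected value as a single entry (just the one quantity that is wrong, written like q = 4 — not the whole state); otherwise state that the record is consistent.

Recomputing the run from the initial state:
step 1: x = -4
step 2: x = -11
step 3: x = -33
step 4: x = -106
step 5: x = -347
step 6: x = -1143
step 7: x = -3772
step 8: x = -12455
step 9: x = -41133
step 10: x = -135850
The first disagreement with the record is at step 10, where the value should be x = -135850.

step 10, x = -135850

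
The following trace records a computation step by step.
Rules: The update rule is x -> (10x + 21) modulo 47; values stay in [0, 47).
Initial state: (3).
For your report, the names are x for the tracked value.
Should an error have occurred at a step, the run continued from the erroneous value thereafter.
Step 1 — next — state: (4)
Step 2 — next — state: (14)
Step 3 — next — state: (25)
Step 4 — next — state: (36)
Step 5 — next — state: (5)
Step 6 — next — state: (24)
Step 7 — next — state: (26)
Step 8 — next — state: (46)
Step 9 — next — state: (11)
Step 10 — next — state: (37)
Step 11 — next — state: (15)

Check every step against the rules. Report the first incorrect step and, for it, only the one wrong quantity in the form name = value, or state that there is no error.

step 3, x = 20

1. x = (10*3 + 21) mod 47 = 4 (in agreement)
2. x = (10*4 + 21) mod 47 = 14 (same as recorded)
3. x = (10*14 + 21) mod 47 = 20 (a discrepancy with the trace)
The earliest wrong entry is at step 3: it should read x = 20.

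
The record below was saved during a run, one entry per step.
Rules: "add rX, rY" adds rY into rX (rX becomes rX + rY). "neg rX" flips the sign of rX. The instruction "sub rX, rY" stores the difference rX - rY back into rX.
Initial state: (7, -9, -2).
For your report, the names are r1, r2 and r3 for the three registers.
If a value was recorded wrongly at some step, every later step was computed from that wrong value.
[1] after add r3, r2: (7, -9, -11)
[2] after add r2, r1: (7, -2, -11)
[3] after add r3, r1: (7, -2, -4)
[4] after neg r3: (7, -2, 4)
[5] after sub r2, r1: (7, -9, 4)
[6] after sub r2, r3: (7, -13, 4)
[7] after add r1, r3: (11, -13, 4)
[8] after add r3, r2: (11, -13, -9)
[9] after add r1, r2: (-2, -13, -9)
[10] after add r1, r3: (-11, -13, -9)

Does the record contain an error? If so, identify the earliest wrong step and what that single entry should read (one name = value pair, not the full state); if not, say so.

no error

Step 1: r3 = -2 + -9 = -11 — in agreement.
Step 2: r2 = -9 + 7 = -2 — no discrepancy.
Step 3: r3 = -11 + 7 = -4 — confirmed correct.
Step 4: r3 = -(-4) = 4 — confirmed correct.
Step 5: r2 = -2 - 7 = -9 — confirmed correct.
Step 6: r2 = -9 - 4 = -13 — confirmed correct.
Step 7: r1 = 7 + 4 = 11 — confirmed correct.
Step 8: r3 = 4 + -13 = -9 — no discrepancy.
Step 9: r1 = 11 + -13 = -2 — agrees with the record.
Step 10: r1 = -2 + -9 = -11 — in agreement.
No step deviates from the rules.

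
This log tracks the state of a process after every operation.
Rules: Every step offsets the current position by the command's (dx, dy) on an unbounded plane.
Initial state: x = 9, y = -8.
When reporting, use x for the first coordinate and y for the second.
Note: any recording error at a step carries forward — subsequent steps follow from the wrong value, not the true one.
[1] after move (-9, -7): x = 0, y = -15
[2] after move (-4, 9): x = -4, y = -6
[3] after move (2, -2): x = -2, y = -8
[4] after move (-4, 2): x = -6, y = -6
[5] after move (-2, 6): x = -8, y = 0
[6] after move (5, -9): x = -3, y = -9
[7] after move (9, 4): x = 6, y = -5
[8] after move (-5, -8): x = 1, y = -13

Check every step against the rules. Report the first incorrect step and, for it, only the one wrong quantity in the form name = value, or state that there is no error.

no error

Recomputing the run from the initial state:
step 1: x = 0, y = -15
step 2: x = -4, y = -6
step 3: x = -2, y = -8
step 4: x = -6, y = -6
step 5: x = -8, y = 0
step 6: x = -3, y = -9
step 7: x = 6, y = -5
step 8: x = 1, y = -13
This matches the log at every step.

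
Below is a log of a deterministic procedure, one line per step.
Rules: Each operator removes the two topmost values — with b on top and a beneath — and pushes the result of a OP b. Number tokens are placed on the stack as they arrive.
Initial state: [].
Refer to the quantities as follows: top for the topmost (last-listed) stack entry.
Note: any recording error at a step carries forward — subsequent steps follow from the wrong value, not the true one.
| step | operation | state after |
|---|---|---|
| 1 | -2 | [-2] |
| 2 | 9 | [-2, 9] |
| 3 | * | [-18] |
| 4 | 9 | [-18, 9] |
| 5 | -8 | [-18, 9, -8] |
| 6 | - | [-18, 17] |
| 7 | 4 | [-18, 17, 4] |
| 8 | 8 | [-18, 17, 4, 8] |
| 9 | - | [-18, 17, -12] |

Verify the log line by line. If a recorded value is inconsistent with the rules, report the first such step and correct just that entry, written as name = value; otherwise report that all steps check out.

Recomputing the run from the initial state:
step 1: [-2]
step 2: [-2, 9]
step 3: [-18]
step 4: [-18, 9]
step 5: [-18, 9, -8]
step 6: [-18, 17]
step 7: [-18, 17, 4]
step 8: [-18, 17, 4, 8]
step 9: [-18, 17, -4]
The first disagreement with the log is at step 9, where the value should be top = -4.

step 9, top = -4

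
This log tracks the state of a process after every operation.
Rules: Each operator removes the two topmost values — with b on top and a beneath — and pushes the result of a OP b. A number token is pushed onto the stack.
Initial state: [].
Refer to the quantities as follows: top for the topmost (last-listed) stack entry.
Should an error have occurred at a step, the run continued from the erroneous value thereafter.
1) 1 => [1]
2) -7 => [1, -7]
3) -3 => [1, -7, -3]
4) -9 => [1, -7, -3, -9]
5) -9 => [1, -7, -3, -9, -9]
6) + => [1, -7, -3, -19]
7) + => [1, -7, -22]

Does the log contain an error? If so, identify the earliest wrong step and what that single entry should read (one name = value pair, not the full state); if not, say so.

step 6, top = -18

1. push 1: top = 1 (checks out)
2. push -7: top = -7 (agrees with the log)
3. push -3: top = -3 (confirmed correct)
4. push -9: top = -9 (matches)
5. push -9: top = -9 (consistent with the log)
6. -9 + -9 = -18 (the recorded entry deviates here)
Step 6 is the first one off; corrected, top = -18.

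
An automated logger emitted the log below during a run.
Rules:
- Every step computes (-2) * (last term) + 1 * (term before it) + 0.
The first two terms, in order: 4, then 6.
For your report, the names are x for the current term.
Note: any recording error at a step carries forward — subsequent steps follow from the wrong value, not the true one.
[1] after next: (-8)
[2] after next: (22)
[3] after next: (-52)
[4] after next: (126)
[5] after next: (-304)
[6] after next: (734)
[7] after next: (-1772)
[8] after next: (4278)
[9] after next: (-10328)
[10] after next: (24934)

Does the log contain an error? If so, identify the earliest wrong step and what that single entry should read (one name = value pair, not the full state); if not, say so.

step 1: x = -2*(6) + (1)*(4) + (0) = -8 -> confirmed correct
step 2: x = -2*(-8) + (1)*(6) + (0) = 22 -> agrees with the log
step 3: x = -2*(22) + (1)*(-8) + (0) = -52 -> checks out
step 4: x = -2*(-52) + (1)*(22) + (0) = 126 -> agrees with the log
step 5: x = -2*(126) + (1)*(-52) + (0) = -304 -> verified
step 6: x = -2*(-304) + (1)*(126) + (0) = 734 -> confirmed correct
step 7: x = -2*(734) + (1)*(-304) + (0) = -1772 -> no discrepancy
step 8: x = -2*(-1772) + (1)*(734) + (0) = 4278 -> exactly as logged
step 9: x = -2*(4278) + (1)*(-1772) + (0) = -10328 -> verified
step 10: x = -2*(-10328) + (1)*(4278) + (0) = 24934 -> in agreement
All steps check out; nothing to correct.

no error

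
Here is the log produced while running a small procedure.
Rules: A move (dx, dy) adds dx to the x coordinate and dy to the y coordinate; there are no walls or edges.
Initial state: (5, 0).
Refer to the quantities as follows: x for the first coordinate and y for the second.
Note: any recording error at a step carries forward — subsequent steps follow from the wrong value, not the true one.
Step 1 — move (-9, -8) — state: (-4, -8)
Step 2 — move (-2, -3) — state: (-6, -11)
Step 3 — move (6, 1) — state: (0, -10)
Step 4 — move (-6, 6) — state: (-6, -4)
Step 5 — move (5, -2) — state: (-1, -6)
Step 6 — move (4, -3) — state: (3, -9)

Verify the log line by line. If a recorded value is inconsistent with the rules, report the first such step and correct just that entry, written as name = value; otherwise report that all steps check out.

1. x = 5 + (-9) = -4, y = 0 + (-8) = -8 (checks out)
2. x = -4 + (-2) = -6, y = -8 + (-3) = -11 (agrees with the log)
3. x = -6 + (6) = 0, y = -11 + (1) = -10 (same as recorded)
4. x = 0 + (-6) = -6, y = -10 + (6) = -4 (consistent with the log)
5. x = -6 + (5) = -1, y = -4 + (-2) = -6 (in agreement)
6. x = -1 + (4) = 3, y = -6 + (-3) = -9 (exactly as logged)
The recomputation confirms every line.

no error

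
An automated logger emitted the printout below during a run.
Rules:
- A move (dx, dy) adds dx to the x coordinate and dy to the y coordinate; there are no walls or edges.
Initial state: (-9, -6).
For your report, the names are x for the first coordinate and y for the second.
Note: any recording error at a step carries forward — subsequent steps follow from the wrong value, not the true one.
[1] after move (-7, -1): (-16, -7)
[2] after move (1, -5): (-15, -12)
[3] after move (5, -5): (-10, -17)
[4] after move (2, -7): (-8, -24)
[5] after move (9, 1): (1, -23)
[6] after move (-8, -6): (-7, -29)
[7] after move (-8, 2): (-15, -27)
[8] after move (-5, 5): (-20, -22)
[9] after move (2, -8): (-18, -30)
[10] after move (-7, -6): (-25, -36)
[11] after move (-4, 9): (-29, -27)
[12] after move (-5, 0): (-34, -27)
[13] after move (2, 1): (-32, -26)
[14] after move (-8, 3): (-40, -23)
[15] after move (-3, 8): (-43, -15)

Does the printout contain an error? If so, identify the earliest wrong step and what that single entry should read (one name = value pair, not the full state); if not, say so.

no error

step 1: x = -9 + (-7) = -16, y = -6 + (-1) = -7 -> matches
step 2: x = -16 + (1) = -15, y = -7 + (-5) = -12 -> matches
step 3: x = -15 + (5) = -10, y = -12 + (-5) = -17 -> matches
step 4: x = -10 + (2) = -8, y = -17 + (-7) = -24 -> same as recorded
step 5: x = -8 + (9) = 1, y = -24 + (1) = -23 -> no discrepancy
step 6: x = 1 + (-8) = -7, y = -23 + (-6) = -29 -> exactly as logged
step 7: x = -7 + (-8) = -15, y = -29 + (2) = -27 -> checks out
step 8: x = -15 + (-5) = -20, y = -27 + (5) = -22 -> exactly as logged
step 9: x = -20 + (2) = -18, y = -22 + (-8) = -30 -> checks out
step 10: x = -18 + (-7) = -25, y = -30 + (-6) = -36 -> same as recorded
step 11: x = -25 + (-4) = -29, y = -36 + (9) = -27 -> in agreement
step 12: x = -29 + (-5) = -34, y = -27 + (0) = -27 -> exactly as logged
step 13: x = -34 + (2) = -32, y = -27 + (1) = -26 -> no discrepancy
step 14: x = -32 + (-8) = -40, y = -26 + (3) = -23 -> matches
step 15: x = -40 + (-3) = -43, y = -23 + (8) = -15 -> agrees with the printout
All steps check out; nothing to correct.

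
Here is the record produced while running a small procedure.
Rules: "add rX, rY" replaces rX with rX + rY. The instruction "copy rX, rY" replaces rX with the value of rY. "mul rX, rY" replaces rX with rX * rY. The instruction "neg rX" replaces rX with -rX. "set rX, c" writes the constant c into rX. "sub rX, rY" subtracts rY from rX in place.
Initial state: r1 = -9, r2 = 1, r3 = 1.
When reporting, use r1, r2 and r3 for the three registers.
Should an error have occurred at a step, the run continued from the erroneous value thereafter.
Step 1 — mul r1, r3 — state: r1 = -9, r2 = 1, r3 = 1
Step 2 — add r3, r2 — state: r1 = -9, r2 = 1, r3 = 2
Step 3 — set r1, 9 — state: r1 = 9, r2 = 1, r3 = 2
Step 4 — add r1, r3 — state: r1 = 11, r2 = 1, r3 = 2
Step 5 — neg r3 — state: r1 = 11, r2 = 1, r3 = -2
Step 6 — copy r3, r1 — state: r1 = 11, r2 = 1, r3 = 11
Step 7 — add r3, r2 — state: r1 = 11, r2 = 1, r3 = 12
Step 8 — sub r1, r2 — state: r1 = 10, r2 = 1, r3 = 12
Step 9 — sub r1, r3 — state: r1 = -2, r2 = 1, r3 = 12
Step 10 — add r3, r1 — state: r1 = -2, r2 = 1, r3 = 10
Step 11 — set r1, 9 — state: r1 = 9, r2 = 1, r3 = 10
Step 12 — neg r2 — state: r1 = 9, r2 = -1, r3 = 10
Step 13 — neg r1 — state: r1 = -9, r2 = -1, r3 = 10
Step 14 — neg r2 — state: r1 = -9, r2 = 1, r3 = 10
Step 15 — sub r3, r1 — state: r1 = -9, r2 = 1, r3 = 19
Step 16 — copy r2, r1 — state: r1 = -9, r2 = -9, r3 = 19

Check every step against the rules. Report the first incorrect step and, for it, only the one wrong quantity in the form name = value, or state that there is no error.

Recomputing the run from the initial state:
step 1: r1 = -9, r2 = 1, r3 = 1
step 2: r1 = -9, r2 = 1, r3 = 2
step 3: r1 = 9, r2 = 1, r3 = 2
step 4: r1 = 11, r2 = 1, r3 = 2
step 5: r1 = 11, r2 = 1, r3 = -2
step 6: r1 = 11, r2 = 1, r3 = 11
step 7: r1 = 11, r2 = 1, r3 = 12
step 8: r1 = 10, r2 = 1, r3 = 12
step 9: r1 = -2, r2 = 1, r3 = 12
step 10: r1 = -2, r2 = 1, r3 = 10
step 11: r1 = 9, r2 = 1, r3 = 10
step 12: r1 = 9, r2 = -1, r3 = 10
step 13: r1 = -9, r2 = -1, r3 = 10
step 14: r1 = -9, r2 = 1, r3 = 10
step 15: r1 = -9, r2 = 1, r3 = 19
step 16: r1 = -9, r2 = -9, r3 = 19
This matches the record at every step.

no error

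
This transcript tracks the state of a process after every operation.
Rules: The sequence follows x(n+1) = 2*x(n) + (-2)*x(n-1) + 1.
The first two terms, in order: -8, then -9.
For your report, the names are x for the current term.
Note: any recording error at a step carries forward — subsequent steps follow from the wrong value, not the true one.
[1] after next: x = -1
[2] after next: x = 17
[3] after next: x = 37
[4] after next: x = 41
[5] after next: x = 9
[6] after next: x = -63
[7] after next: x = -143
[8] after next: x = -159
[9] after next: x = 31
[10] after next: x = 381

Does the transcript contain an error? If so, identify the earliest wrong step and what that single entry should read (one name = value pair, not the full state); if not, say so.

Recomputing the run from the initial state:
step 1: x = -1
step 2: x = 17
step 3: x = 37
step 4: x = 41
step 5: x = 9
step 6: x = -63
step 7: x = -143
step 8: x = -159
step 9: x = -31
step 10: x = 257
The first disagreement with the transcript is at step 9, where the value should be x = -31.

step 9, x = -31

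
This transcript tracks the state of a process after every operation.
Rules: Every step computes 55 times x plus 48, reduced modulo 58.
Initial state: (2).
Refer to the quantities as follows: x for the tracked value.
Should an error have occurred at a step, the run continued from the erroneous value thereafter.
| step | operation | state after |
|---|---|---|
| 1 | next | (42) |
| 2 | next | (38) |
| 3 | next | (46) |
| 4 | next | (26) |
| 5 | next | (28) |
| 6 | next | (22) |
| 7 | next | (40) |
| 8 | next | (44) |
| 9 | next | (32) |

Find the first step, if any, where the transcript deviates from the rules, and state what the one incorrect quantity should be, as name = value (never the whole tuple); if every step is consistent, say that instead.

step 3, x = 50

Recomputing the run from the initial state:
step 1: x = 42
step 2: x = 38
step 3: x = 50
step 4: x = 14
step 5: x = 6
step 6: x = 30
step 7: x = 16
step 8: x = 0
step 9: x = 48
The first disagreement with the transcript is at step 3, where the value should be x = 50.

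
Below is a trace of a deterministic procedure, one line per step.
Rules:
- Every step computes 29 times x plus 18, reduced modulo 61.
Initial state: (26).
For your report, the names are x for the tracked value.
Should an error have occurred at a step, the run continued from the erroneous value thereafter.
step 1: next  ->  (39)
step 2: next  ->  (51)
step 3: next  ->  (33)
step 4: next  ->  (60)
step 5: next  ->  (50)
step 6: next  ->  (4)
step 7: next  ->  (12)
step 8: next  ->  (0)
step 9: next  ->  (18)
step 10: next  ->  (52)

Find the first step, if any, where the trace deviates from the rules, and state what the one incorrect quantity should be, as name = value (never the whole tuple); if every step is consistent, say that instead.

step 1, x = 40

Recomputing the run from the initial state:
step 1: x = 40
step 2: x = 19
step 3: x = 20
step 4: x = 49
step 5: x = 36
step 6: x = 25
step 7: x = 11
step 8: x = 32
step 9: x = 31
step 10: x = 2
The first disagreement with the trace is at step 1, where the value should be x = 40.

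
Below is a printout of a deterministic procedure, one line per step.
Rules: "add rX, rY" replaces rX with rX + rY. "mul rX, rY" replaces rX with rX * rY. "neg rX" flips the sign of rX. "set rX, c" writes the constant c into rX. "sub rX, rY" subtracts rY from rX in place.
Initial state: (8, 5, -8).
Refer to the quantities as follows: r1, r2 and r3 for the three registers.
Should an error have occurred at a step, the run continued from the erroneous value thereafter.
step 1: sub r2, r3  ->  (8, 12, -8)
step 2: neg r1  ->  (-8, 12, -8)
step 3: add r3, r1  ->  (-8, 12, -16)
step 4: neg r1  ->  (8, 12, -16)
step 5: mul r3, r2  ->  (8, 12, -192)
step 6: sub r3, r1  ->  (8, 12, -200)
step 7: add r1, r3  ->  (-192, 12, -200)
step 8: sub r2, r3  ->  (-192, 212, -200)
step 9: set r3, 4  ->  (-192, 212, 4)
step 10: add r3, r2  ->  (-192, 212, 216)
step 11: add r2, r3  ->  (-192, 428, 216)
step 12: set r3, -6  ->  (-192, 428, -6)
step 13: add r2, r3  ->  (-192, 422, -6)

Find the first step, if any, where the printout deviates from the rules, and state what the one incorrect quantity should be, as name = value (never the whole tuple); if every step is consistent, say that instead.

1. r2 = 5 - -8 = 13 (a discrepancy with the printout)
Step 1 is the first one off; corrected, r2 = 13.

step 1, r2 = 13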